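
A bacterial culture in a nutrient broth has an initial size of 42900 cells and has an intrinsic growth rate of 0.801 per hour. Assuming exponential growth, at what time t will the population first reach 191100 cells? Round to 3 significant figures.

Set N₀·e^(rt) = 191100: e^(0.801·t) = 191100/42900 = 4.4545.
0.801·t = ln(4.4545) = 1.4939, so t = 1.4939/0.801 = 1.8651.

1.87 hours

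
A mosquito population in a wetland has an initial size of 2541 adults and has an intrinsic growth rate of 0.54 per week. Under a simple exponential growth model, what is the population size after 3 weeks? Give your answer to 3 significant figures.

12800 adults

N(t) = N₀·e^(rt) = 2541 × e^(0.54×3) = 2541 × e^1.62.
e^1.62 ≈ 5.0531, so N ≈ 2541 × 5.0531 = 12839.9.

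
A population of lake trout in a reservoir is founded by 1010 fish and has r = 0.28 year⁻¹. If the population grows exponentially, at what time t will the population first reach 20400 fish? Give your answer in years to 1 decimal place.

Set N₀·e^(rt) = 20400: e^(0.28·t) = 20400/1010 = 20.198.
0.28·t = ln(20.198) = 3.0056, so t = 3.0056/0.28 = 10.734.

10.7 years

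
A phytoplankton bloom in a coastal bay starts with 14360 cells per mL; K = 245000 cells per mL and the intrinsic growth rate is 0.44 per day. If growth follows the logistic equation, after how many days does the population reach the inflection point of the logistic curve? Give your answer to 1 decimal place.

6.3 days

Logistic growth is fastest at N = K/2 = 122500.
A = (K − N₀)/N₀ = 16.061. Set K/(1 + A·e^(−rt)) = K/2 → A·e^(−rt) = 1.
e^(−0.44t) = 1/16.061 = 0.0622615, so t = ln(16.061)/0.44 = 2.7764/0.44 = 6.31.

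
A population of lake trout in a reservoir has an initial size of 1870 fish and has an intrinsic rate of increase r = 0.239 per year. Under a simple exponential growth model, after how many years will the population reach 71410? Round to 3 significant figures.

15.2 years

Set N₀·e^(rt) = 71410: e^(0.239·t) = 71410/1870 = 38.187.
0.239·t = ln(38.187) = 3.6425, so t = 3.6425/0.239 = 15.241.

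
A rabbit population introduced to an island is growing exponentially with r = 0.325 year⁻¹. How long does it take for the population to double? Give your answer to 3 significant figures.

Doubling time t_d = ln(2)/r = 0.6931/0.325 = 2.1328.

2.13 years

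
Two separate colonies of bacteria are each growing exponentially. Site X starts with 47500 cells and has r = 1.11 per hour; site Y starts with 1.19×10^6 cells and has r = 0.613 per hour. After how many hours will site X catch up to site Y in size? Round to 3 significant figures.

Set 47500·e^(1.11t) = 1.19×10^6·e^(0.613t).
e^((1.11 − 0.613)t) = 1.19×10^6/47500 → e^(0.497·t) = 25.053.
0.497·t = ln(25.053) = 3.221, so t = 3.221/0.497 = 6.4808.

6.48 hours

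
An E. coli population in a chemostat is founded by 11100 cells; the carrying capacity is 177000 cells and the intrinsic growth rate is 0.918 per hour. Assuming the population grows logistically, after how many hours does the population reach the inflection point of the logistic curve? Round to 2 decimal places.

Logistic growth is fastest at N = K/2 = 88500.
A = (K − N₀)/N₀ = 14.946. Set K/(1 + A·e^(−rt)) = K/2 → A·e^(−rt) = 1.
e^(−0.918t) = 1/14.946 = 0.0669078, so t = ln(14.946)/0.918 = 2.7044/0.918 = 2.946.

2.95 hours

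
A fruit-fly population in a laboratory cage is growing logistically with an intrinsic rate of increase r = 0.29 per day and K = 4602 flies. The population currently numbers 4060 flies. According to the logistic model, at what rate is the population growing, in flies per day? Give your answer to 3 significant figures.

dN/dt = rN(1 − N/K) = 0.29 × 4060 × (1 − 4060/4602).
1 − 4060/4602 = 0.11777; dN/dt = 0.29 × 4060 × 0.11777 = 138.67.

139 flies per day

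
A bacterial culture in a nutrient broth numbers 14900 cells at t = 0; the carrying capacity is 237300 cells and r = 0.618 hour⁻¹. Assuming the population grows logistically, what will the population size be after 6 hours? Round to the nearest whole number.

173708 cells

A = (K − N₀)/N₀ = (237300 − 14900)/14900 = 14.926.
N(t) = K/(1 + A·e^(−rt)) = 237300/(1 + 14.926×e^(−0.618×6)).
e^(−3.708) = 0.024527; denominator = 1 + 14.926×0.024527 = 1.3661.
N = 237300/1.3661 = 173708.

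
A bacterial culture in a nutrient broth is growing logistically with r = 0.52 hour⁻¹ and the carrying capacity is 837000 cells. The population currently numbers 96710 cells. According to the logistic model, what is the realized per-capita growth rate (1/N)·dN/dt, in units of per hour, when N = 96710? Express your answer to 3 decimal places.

(1/N)·dN/dt = r(1 − N/K) = 0.52 × (1 − 96710/837000).
= 0.52 × 0.88446 = 0.45992.

0.460 per hour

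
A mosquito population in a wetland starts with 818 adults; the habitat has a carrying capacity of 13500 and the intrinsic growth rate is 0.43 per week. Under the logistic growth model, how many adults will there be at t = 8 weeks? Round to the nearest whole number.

A = (K − N₀)/N₀ = (13500 − 818)/818 = 15.504.
N(t) = K/(1 + A·e^(−rt)) = 13500/(1 + 15.504×e^(−0.43×8)).
e^(−3.44) = 0.032065; denominator = 1 + 15.504×0.032065 = 1.4971.
N = 13500/1.4971 = 9017.31.

9017 adults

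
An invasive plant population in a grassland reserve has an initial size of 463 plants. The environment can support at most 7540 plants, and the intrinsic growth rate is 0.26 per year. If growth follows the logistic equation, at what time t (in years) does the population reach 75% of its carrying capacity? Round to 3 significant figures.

A = (K − N₀)/N₀ = (7540 − 463)/463 = 15.285.
Solve 7540/(1 + 15.285·e^(−0.26t)) = 5655: 1 + 15.285·e^(−0.26t) = 1.3333, so e^(−0.26t) = 0.0218077.
−0.26·t = ln(0.0218077) = -3.8255, so t = 3.8255/0.26 = 14.713.

14.7 years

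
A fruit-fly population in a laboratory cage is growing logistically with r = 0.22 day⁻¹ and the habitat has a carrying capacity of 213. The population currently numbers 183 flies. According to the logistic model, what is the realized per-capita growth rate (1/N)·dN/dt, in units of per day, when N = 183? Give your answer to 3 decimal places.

(1/N)·dN/dt = r(1 − N/K) = 0.22 × (1 − 183/213).
= 0.22 × 0.14085 = 0.030986.

0.031 per day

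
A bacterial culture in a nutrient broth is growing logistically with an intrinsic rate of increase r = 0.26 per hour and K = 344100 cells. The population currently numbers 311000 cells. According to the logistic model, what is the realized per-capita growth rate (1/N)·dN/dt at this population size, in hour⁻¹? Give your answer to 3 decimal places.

0.025 per hour

(1/N)·dN/dt = r(1 − N/K) = 0.26 × (1 − 311000/344100).
= 0.26 × 0.096193 = 0.02501.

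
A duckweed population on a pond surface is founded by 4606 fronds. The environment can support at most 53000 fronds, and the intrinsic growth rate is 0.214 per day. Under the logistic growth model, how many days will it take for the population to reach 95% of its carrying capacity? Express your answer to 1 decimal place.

A = (K − N₀)/N₀ = (53000 − 4606)/4606 = 10.507.
Solve 53000/(1 + 10.507·e^(−0.214t)) = 50350: 1 + 10.507·e^(−0.214t) = 1.0526, so e^(−0.214t) = 0.00500932.
−0.214·t = ln(0.00500932) = -5.2965, so t = 5.2965/0.214 = 24.75.

24.7 days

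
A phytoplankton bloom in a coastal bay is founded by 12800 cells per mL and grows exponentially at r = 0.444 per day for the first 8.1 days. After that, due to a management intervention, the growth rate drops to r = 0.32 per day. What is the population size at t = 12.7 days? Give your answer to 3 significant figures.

2030000 cells per mL

Phase 1: N(8.1) = 12800·e^(0.444×8.1) = 12800·e^3.596 = 466774.
Phase 2 runs for 12.7 − 8.1 = 4.6 days at r = 0.32.
N(12.7) = 466774·e^(0.32×4.6) = 466774·e^1.472 = 2.034174×10^6.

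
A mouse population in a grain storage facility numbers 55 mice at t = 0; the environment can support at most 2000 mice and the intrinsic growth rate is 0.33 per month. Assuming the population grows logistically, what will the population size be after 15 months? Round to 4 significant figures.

A = (K − N₀)/N₀ = (2000 − 55)/55 = 35.364.
N(t) = K/(1 + A·e^(−rt)) = 2000/(1 + 35.364×e^(−0.33×15)).
e^(−4.95) = 0.0070834; denominator = 1 + 35.364×0.0070834 = 1.2505.
N = 2000/1.2505 = 1599.37.

1599 mice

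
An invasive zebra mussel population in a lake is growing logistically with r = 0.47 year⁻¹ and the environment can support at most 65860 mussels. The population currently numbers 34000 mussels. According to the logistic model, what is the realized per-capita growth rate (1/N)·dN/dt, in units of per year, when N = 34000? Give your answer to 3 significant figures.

(1/N)·dN/dt = r(1 − N/K) = 0.47 × (1 − 34000/65860).
= 0.47 × 0.48375 = 0.22736.

0.227 per year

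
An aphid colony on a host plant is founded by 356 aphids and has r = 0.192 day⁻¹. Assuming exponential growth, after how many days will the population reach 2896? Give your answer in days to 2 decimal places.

10.92 days

Set N₀·e^(rt) = 2896: e^(0.192·t) = 2896/356 = 8.1348.
0.192·t = ln(8.1348) = 2.0962, so t = 2.0962/0.192 = 10.917.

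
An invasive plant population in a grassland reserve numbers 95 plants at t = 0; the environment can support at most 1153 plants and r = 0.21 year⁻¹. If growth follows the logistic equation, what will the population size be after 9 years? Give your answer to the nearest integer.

430 plants

A = (K − N₀)/N₀ = (1153 − 95)/95 = 11.137.
N(t) = K/(1 + A·e^(−rt)) = 1153/(1 + 11.137×e^(−0.21×9)).
e^(−1.89) = 0.15107; denominator = 1 + 11.137×0.15107 = 2.6825.
N = 1153/2.6825 = 429.829.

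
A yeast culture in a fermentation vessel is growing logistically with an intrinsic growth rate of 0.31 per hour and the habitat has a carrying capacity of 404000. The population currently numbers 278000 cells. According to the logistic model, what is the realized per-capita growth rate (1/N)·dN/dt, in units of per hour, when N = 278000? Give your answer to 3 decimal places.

(1/N)·dN/dt = r(1 − N/K) = 0.31 × (1 − 278000/404000).
= 0.31 × 0.31188 = 0.096683.

0.097 per hour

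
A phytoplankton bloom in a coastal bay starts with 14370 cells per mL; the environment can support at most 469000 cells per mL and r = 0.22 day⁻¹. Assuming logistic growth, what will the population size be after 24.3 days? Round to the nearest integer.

407535 cells per mL

A = (K − N₀)/N₀ = (469000 − 14370)/14370 = 31.637.
N(t) = K/(1 + A·e^(−rt)) = 469000/(1 + 31.637×e^(−0.22×24.3)).
e^(−5.346) = 0.0047672; denominator = 1 + 31.637×0.0047672 = 1.1508.
N = 469000/1.1508 = 407535.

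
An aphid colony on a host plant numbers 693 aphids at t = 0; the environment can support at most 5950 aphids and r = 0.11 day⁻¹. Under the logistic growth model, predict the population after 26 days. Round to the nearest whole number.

4148 aphids

A = (K − N₀)/N₀ = (5950 − 693)/693 = 7.5859.
N(t) = K/(1 + A·e^(−rt)) = 5950/(1 + 7.5859×e^(−0.11×26)).
e^(−2.86) = 0.057269; denominator = 1 + 7.5859×0.057269 = 1.4344.
N = 5950/1.4344 = 4147.98.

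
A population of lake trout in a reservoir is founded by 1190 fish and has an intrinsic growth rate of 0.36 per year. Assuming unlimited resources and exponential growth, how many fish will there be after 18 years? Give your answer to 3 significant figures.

776000 fish

N(t) = N₀·e^(rt) = 1190 × e^(0.36×18) = 1190 × e^6.48.
e^6.48 ≈ 651.97, so N ≈ 1190 × 651.97 = 775845.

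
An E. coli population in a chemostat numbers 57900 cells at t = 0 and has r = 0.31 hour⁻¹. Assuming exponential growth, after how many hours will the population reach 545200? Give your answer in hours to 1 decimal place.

Set N₀·e^(rt) = 545200: e^(0.31·t) = 545200/57900 = 9.4162.
0.31·t = ln(9.4162) = 2.2424, so t = 2.2424/0.31 = 7.2337.

7.2 hours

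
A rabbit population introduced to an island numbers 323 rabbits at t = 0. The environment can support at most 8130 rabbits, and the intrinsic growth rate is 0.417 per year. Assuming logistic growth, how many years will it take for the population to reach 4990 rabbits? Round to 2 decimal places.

8.75 years

A = (K − N₀)/N₀ = (8130 − 323)/323 = 24.17.
Solve 8130/(1 + 24.17·e^(−0.417t)) = 4990: 1 + 24.17·e^(−0.417t) = 1.6293, so e^(−0.417t) = 0.0260344.
−0.417·t = ln(0.0260344) = -3.6483, so t = 3.6483/0.417 = 8.749.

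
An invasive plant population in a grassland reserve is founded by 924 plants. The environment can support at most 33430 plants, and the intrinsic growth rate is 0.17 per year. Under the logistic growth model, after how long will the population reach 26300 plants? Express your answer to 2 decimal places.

A = (K − N₀)/N₀ = (33430 − 924)/924 = 35.18.
Solve 33430/(1 + 35.18·e^(−0.17t)) = 26300: 1 + 35.18·e^(−0.17t) = 1.2711, so e^(−0.17t) = 0.00770623.
−0.17·t = ln(0.00770623) = -4.8657, so t = 4.8657/0.17 = 28.622.

28.62 years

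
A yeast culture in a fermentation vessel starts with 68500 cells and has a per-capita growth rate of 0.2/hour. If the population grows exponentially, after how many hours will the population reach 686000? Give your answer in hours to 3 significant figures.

11.5 hours

Set N₀·e^(rt) = 686000: e^(0.2·t) = 686000/68500 = 10.015.
0.2·t = ln(10.015) = 2.304, so t = 2.304/0.2 = 11.52.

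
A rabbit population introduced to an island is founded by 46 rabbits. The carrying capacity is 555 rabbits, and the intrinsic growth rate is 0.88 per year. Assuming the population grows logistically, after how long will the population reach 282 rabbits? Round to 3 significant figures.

2.77 years

A = (K − N₀)/N₀ = (555 − 46)/46 = 11.065.
Solve 555/(1 + 11.065·e^(−0.88t)) = 282: 1 + 11.065·e^(−0.88t) = 1.9681, so e^(−0.88t) = 0.087489.
−0.88·t = ln(0.087489) = -2.4362, so t = 2.4362/0.88 = 2.7685.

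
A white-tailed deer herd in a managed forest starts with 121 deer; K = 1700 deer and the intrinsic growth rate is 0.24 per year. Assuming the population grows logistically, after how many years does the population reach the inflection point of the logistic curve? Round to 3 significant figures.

Logistic growth is fastest at N = K/2 = 850.
A = (K − N₀)/N₀ = 13.05. Set K/(1 + A·e^(−rt)) = K/2 → A·e^(−rt) = 1.
e^(−0.24t) = 1/13.05 = 0.0766308, so t = ln(13.05)/0.24 = 2.5688/0.24 = 10.703.

10.7 years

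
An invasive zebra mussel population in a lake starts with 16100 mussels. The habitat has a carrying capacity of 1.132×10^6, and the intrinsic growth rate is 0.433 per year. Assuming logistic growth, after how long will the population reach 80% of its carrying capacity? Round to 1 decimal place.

13.0 years

A = (K − N₀)/N₀ = (1.132×10^6 − 16100)/16100 = 69.311.
Solve 1.132×10^6/(1 + 69.311·e^(−0.433t)) = 905600: 1 + 69.311·e^(−0.433t) = 1.25, so e^(−0.433t) = 0.00360695.
−0.433·t = ln(0.00360695) = -5.6249, so t = 5.6249/0.433 = 12.991.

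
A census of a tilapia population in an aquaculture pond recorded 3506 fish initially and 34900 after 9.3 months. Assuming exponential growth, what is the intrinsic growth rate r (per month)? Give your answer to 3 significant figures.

0.247 per month

From N(t) = N₀·e^(rt): e^(r·9.3) = 34900/3506 = 9.9544.
r·9.3 = ln(9.9544) = 2.298, so r = 2.298/9.3 = 0.2471.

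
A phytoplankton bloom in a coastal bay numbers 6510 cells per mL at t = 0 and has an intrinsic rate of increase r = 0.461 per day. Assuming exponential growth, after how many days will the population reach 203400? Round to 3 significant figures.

7.47 days

Set N₀·e^(rt) = 203400: e^(0.461·t) = 203400/6510 = 31.244.
0.461·t = ln(31.244) = 3.4418, so t = 3.4418/0.461 = 7.466.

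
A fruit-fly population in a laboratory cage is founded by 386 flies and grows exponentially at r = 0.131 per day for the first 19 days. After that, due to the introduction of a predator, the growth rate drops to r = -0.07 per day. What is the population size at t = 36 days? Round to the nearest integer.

1415 flies

Phase 1: N(19) = 386·e^(0.131×19) = 386·e^2.489 = 4651.
Phase 2 runs for 36 − 19 = 17 days at r = -0.07.
N(36) = 4651·e^(-0.07×17) = 4651·e^-1.19 = 1414.93.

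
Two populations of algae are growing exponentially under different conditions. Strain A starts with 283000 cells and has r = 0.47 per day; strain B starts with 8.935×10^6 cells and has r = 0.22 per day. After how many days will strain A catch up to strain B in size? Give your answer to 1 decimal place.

13.8 days

Set 283000·e^(0.47t) = 8.935×10^6·e^(0.22t).
e^((0.47 − 0.22)t) = 8.935×10^6/283000 → e^(0.25·t) = 31.572.
0.25·t = ln(31.572) = 3.4523, so t = 3.4523/0.25 = 13.809.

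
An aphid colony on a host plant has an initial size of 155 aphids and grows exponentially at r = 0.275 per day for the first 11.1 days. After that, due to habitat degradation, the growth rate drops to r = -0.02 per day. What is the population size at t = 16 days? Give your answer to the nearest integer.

2975 aphids

Phase 1: N(11.1) = 155·e^(0.275×11.1) = 155·e^3.053 = 3281.07.
Phase 2 runs for 16 − 11.1 = 4.9 days at r = -0.02.
N(16) = 3281.07·e^(-0.02×4.9) = 3281.07·e^-0.098 = 2974.78.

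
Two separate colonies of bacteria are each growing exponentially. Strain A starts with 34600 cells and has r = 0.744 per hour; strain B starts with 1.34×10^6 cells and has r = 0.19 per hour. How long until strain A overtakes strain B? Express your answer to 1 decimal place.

6.6 hours

Set 34600·e^(0.744t) = 1.34×10^6·e^(0.19t).
e^((0.744 − 0.19)t) = 1.34×10^6/34600 → e^(0.554·t) = 38.728.
0.554·t = ln(38.728) = 3.6566, so t = 3.6566/0.554 = 6.6003.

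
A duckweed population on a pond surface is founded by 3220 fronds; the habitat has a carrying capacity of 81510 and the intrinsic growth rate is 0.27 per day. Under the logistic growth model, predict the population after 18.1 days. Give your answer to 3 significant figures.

68900 fronds

A = (K − N₀)/N₀ = (81510 − 3220)/3220 = 24.314.
N(t) = K/(1 + A·e^(−rt)) = 81510/(1 + 24.314×e^(−0.27×18.1)).
e^(−4.887) = 0.007544; denominator = 1 + 24.314×0.007544 = 1.1834.
N = 81510/1.1834 = 68876.5.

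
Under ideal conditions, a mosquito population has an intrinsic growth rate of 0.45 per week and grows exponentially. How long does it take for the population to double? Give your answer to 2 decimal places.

Doubling time t_d = ln(2)/r = 0.6931/0.45 = 1.5403.

1.54 weeks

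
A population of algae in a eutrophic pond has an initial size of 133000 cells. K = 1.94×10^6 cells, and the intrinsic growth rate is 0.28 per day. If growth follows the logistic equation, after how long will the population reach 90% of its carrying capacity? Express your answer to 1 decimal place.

A = (K − N₀)/N₀ = (1.94×10^6 − 133000)/133000 = 13.586.
Solve 1.94×10^6/(1 + 13.586·e^(−0.28t)) = 1.746×10^6: 1 + 13.586·e^(−0.28t) = 1.1111, so e^(−0.28t) = 0.00817807.
−0.28·t = ln(0.00817807) = -4.8063, so t = 4.8063/0.28 = 17.165.

17.2 days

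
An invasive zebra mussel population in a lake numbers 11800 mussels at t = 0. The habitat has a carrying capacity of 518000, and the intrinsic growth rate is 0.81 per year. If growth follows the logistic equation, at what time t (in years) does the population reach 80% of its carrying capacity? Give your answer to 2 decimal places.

A = (K − N₀)/N₀ = (518000 − 11800)/11800 = 42.898.
Solve 518000/(1 + 42.898·e^(−0.81t)) = 414400: 1 + 42.898·e^(−0.81t) = 1.25, so e^(−0.81t) = 0.00582774.
−0.81·t = ln(0.00582774) = -5.1451, so t = 5.1451/0.81 = 6.352.

6.35 years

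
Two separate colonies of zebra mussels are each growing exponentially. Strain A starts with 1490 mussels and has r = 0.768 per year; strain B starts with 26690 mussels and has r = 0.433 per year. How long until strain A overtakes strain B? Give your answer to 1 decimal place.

8.6 years

Set 1490·e^(0.768t) = 26690·e^(0.433t).
e^((0.768 − 0.433)t) = 26690/1490 → e^(0.335·t) = 17.913.
0.335·t = ln(17.913) = 2.8855, so t = 2.8855/0.335 = 8.6135.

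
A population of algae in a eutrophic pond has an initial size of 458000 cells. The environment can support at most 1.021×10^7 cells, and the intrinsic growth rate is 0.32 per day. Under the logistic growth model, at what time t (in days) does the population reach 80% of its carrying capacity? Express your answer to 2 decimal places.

A = (K − N₀)/N₀ = (1.021×10^7 − 458000)/458000 = 21.293.
Solve 1.021×10^7/(1 + 21.293·e^(−0.32t)) = 8.168×10^6: 1 + 21.293·e^(−0.32t) = 1.25, so e^(−0.32t) = 0.0117412.
−0.32·t = ln(0.0117412) = -4.4447, so t = 4.4447/0.32 = 13.89.

13.89 days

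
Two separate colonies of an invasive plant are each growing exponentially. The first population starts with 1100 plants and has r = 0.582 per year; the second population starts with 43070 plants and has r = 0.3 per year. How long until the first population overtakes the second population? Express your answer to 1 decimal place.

13.0 years

Set 1100·e^(0.582t) = 43070·e^(0.3t).
e^((0.582 − 0.3)t) = 43070/1100 → e^(0.282·t) = 39.155.
0.282·t = ln(39.155) = 3.6675, so t = 3.6675/0.282 = 13.005.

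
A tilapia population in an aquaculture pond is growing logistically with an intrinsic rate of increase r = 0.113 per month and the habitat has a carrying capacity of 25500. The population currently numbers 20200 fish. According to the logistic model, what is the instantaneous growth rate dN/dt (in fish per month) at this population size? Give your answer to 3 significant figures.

dN/dt = rN(1 − N/K) = 0.113 × 20200 × (1 − 20200/25500).
1 − 20200/25500 = 0.20784; dN/dt = 0.113 × 20200 × 0.20784 = 474.42.

474 fish per month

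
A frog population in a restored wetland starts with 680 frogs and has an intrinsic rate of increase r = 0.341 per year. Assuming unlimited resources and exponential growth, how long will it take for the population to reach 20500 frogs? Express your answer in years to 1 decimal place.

10.0 years

Set N₀·e^(rt) = 20500: e^(0.341·t) = 20500/680 = 30.147.
0.341·t = ln(30.147) = 3.4061, so t = 3.4061/0.341 = 9.9885.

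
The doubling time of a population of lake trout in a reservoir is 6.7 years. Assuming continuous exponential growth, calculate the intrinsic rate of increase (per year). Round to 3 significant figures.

r = ln(2)/t_d = 0.6931/6.7 = 0.10345.

0.103 per year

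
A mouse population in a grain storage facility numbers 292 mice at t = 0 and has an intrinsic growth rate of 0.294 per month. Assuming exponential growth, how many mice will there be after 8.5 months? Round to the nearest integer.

N(t) = N₀·e^(rt) = 292 × e^(0.294×8.5) = 292 × e^2.499.
e^2.499 ≈ 12.17, so N ≈ 292 × 12.17 = 3553.73.

3554 mice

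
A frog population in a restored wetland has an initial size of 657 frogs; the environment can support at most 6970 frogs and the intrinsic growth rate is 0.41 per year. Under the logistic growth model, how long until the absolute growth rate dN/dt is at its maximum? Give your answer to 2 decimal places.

Logistic growth is fastest at N = K/2 = 3485.
A = (K − N₀)/N₀ = 9.6088. Set K/(1 + A·e^(−rt)) = K/2 → A·e^(−rt) = 1.
e^(−0.41t) = 1/9.6088 = 0.104071, so t = ln(9.6088)/0.41 = 2.2627/0.41 = 5.5187.

5.52 years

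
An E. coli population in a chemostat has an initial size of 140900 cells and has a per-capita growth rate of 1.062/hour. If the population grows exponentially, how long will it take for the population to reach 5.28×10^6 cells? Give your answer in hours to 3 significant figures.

Set N₀·e^(rt) = 5.28×10^6: e^(1.062·t) = 5.28×10^6/140900 = 37.473.
1.062·t = ln(37.473) = 3.6236, so t = 3.6236/1.062 = 3.4121.

3.41 hours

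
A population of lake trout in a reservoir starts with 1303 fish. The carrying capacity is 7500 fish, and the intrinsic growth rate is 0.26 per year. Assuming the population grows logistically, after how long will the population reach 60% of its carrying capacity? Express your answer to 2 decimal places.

7.56 years

A = (K − N₀)/N₀ = (7500 − 1303)/1303 = 4.7559.
Solve 7500/(1 + 4.7559·e^(−0.26t)) = 4500: 1 + 4.7559·e^(−0.26t) = 1.6667, so e^(−0.26t) = 0.140175.
−0.26·t = ln(0.140175) = -1.9649, so t = 1.9649/0.26 = 7.5572.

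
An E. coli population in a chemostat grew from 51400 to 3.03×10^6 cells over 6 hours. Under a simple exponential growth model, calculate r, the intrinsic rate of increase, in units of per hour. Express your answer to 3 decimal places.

From N(t) = N₀·e^(rt): e^(r·6) = 3.03×10^6/51400 = 58.949.
r·6 = ln(58.949) = 4.0767, so r = 4.0767/6 = 0.67945.

0.679 per hour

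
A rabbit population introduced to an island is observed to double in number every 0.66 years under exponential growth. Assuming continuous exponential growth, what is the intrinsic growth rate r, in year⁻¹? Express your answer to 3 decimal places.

1.050 per year

r = ln(2)/t_d = 0.6931/0.66 = 1.0502.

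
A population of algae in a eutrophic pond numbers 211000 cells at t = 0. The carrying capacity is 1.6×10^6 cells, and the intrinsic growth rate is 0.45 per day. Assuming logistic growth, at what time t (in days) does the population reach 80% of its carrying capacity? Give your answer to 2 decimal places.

A = (K − N₀)/N₀ = (1.6×10^6 − 211000)/211000 = 6.5829.
Solve 1.6×10^6/(1 + 6.5829·e^(−0.45t)) = 1.28×10^6: 1 + 6.5829·e^(−0.45t) = 1.25, so e^(−0.45t) = 0.037977.
−0.45·t = ln(0.037977) = -3.2708, so t = 3.2708/0.45 = 7.2684.

7.27 days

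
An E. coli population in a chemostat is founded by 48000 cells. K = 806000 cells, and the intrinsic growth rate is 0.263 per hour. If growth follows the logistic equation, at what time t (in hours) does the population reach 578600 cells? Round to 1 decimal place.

14.0 hours

A = (K − N₀)/N₀ = (806000 − 48000)/48000 = 15.792.
Solve 806000/(1 + 15.792·e^(−0.263t)) = 578600: 1 + 15.792·e^(−0.263t) = 1.393, so e^(−0.263t) = 0.0248877.
−0.263·t = ln(0.0248877) = -3.6934, so t = 3.6934/0.263 = 14.043.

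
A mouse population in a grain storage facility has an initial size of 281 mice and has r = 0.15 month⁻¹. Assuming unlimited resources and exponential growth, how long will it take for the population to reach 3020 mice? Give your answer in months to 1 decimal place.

Set N₀·e^(rt) = 3020: e^(0.15·t) = 3020/281 = 10.747.
0.15·t = ln(10.747) = 2.3747, so t = 2.3747/0.15 = 15.831.

15.8 months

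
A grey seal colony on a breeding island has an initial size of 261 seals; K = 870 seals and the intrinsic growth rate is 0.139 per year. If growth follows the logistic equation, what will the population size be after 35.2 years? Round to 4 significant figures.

A = (K − N₀)/N₀ = (870 − 261)/261 = 2.3333.
N(t) = K/(1 + A·e^(−rt)) = 870/(1 + 2.3333×e^(−0.139×35.2)).
e^(−4.893) = 0.0075004; denominator = 1 + 2.3333×0.0075004 = 1.0175.
N = 870/1.0175 = 855.036.

855.0 seals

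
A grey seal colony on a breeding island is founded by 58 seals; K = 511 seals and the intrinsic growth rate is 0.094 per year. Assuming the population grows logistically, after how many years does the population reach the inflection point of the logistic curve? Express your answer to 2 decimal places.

Logistic growth is fastest at N = K/2 = 255.5.
A = (K − N₀)/N₀ = 7.8103. Set K/(1 + A·e^(−rt)) = K/2 → A·e^(−rt) = 1.
e^(−0.094t) = 1/7.8103 = 0.128035, so t = ln(7.8103)/0.094 = 2.0554/0.094 = 21.866.

21.87 years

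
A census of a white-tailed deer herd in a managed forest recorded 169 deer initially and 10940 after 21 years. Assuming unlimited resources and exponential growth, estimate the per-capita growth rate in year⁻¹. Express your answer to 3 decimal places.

From N(t) = N₀·e^(rt): e^(r·21) = 10940/169 = 64.734.
r·21 = ln(64.734) = 4.1703, so r = 4.1703/21 = 0.19858.

0.199 per year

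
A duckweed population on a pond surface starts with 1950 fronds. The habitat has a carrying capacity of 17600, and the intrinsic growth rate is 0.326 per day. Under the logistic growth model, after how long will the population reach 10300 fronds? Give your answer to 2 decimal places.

A = (K − N₀)/N₀ = (17600 − 1950)/1950 = 8.0256.
Solve 17600/(1 + 8.0256·e^(−0.326t)) = 10300: 1 + 8.0256·e^(−0.326t) = 1.7087, so e^(−0.326t) = 0.0883092.
−0.326·t = ln(0.0883092) = -2.4269, so t = 2.4269/0.326 = 7.4445.

7.44 days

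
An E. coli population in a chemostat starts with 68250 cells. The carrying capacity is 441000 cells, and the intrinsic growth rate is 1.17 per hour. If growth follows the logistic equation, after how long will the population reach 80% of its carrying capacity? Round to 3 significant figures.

2.64 hours

A = (K − N₀)/N₀ = (441000 − 68250)/68250 = 5.4615.
Solve 441000/(1 + 5.4615·e^(−1.17t)) = 352800: 1 + 5.4615·e^(−1.17t) = 1.25, so e^(−1.17t) = 0.0457746.
−1.17·t = ln(0.0457746) = -3.084, so t = 3.084/1.17 = 2.6359.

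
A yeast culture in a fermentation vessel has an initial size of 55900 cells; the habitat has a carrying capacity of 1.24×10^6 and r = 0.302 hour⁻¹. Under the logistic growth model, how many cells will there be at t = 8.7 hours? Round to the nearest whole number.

489969 cells

A = (K − N₀)/N₀ = (1.24×10^6 − 55900)/55900 = 21.182.
N(t) = K/(1 + A·e^(−rt)) = 1.24×10^6/(1 + 21.182×e^(−0.302×8.7)).
e^(−2.627) = 0.072266; denominator = 1 + 21.182×0.072266 = 2.5308.
N = 1.24×10^6/2.5308 = 489969.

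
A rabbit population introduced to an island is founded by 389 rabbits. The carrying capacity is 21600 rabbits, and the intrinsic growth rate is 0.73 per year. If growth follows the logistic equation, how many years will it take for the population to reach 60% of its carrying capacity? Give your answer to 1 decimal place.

A = (K − N₀)/N₀ = (21600 − 389)/389 = 54.527.
Solve 21600/(1 + 54.527·e^(−0.73t)) = 12960: 1 + 54.527·e^(−0.73t) = 1.6667, so e^(−0.73t) = 0.0122264.
−0.73·t = ln(0.0122264) = -4.4042, so t = 4.4042/0.73 = 6.0331.

6.0 years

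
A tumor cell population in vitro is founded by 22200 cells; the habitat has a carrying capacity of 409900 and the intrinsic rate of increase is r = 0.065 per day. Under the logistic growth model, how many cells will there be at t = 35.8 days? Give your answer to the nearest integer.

151575 cells

A = (K − N₀)/N₀ = (409900 − 22200)/22200 = 17.464.
N(t) = K/(1 + A·e^(−rt)) = 409900/(1 + 17.464×e^(−0.065×35.8)).
e^(−2.327) = 0.097588; denominator = 1 + 17.464×0.097588 = 2.7043.
N = 409900/2.7043 = 151575.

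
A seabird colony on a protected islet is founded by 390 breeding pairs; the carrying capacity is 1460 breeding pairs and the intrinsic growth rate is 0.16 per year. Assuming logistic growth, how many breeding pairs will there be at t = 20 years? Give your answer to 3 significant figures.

1310 breeding pairs

A = (K − N₀)/N₀ = (1460 − 390)/390 = 2.7436.
N(t) = K/(1 + A·e^(−rt)) = 1460/(1 + 2.7436×e^(−0.16×20)).
e^(−3.2) = 0.040762; denominator = 1 + 2.7436×0.040762 = 1.1118.
N = 1460/1.1118 = 1313.14.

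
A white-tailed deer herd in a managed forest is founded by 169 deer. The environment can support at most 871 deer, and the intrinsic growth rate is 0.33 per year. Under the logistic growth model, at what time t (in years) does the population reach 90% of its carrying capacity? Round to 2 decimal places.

10.97 years

A = (K − N₀)/N₀ = (871 − 169)/169 = 4.1538.
Solve 871/(1 + 4.1538·e^(−0.33t)) = 783.9: 1 + 4.1538·e^(−0.33t) = 1.1111, so e^(−0.33t) = 0.026749.
−0.33·t = ln(0.026749) = -3.6213, so t = 3.6213/0.33 = 10.974.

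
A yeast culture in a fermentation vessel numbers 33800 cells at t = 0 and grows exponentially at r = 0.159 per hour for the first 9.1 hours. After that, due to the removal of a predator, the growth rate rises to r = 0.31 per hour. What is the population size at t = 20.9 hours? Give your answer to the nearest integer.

5571172 cells

Phase 1: N(9.1) = 33800·e^(0.159×9.1) = 33800·e^1.447 = 143647.
Phase 2 runs for 20.9 − 9.1 = 11.8 hours at r = 0.31.
N(20.9) = 143647·e^(0.31×11.8) = 143647·e^3.658 = 5.571172×10^6.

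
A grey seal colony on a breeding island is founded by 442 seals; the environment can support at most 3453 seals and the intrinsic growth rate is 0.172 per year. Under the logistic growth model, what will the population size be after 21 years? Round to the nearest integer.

2917 seals

A = (K − N₀)/N₀ = (3453 − 442)/442 = 6.8122.
N(t) = K/(1 + A·e^(−rt)) = 3453/(1 + 6.8122×e^(−0.172×21)).
e^(−3.612) = 0.026998; denominator = 1 + 6.8122×0.026998 = 1.1839.
N = 3453/1.1839 = 2916.59.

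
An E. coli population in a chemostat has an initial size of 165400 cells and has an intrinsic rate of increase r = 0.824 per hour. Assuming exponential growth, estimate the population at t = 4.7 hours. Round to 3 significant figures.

7950000 cells

N(t) = N₀·e^(rt) = 165400 × e^(0.824×4.7) = 165400 × e^3.873.
e^3.873 ≈ 48.077, so N ≈ 165400 × 48.077 = 7.951905×10^6.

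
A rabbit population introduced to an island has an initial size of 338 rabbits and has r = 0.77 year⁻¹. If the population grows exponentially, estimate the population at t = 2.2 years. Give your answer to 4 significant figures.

N(t) = N₀·e^(rt) = 338 × e^(0.77×2.2) = 338 × e^1.694.
e^1.694 ≈ 5.4412, so N ≈ 338 × 5.4412 = 1839.13.

1839 rabbits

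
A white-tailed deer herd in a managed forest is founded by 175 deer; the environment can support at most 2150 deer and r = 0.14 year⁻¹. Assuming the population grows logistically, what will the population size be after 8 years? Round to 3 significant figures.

459 deer

A = (K − N₀)/N₀ = (2150 − 175)/175 = 11.286.
N(t) = K/(1 + A·e^(−rt)) = 2150/(1 + 11.286×e^(−0.14×8)).
e^(−1.12) = 0.32628; denominator = 1 + 11.286×0.32628 = 4.6823.
N = 2150/4.6823 = 459.176.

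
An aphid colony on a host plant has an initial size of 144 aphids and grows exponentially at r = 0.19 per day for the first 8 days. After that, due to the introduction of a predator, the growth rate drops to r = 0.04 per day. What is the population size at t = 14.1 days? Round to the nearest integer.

Phase 1: N(8) = 144·e^(0.19×8) = 144·e^1.52 = 658.4.
Phase 2 runs for 14.1 − 8 = 6.1 days at r = 0.04.
N(14.1) = 658.4·e^(0.04×6.1) = 658.4·e^0.244 = 840.346.

840 aphids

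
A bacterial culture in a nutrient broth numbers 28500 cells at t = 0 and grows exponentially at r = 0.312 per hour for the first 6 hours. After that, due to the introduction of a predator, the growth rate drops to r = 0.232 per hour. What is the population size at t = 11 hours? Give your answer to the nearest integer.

Phase 1: N(6) = 28500·e^(0.312×6) = 28500·e^1.872 = 185287.
Phase 2 runs for 11 − 6 = 5 hours at r = 0.232.
N(11) = 185287·e^(0.232×5) = 185287·e^1.16 = 591052.

591052 cells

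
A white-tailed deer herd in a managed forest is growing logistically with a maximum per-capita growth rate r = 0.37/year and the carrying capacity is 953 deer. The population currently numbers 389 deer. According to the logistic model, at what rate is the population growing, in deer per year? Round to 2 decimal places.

dN/dt = rN(1 − N/K) = 0.37 × 389 × (1 − 389/953).
1 − 389/953 = 0.59182; dN/dt = 0.37 × 389 × 0.59182 = 85.18.

85.18 deer per year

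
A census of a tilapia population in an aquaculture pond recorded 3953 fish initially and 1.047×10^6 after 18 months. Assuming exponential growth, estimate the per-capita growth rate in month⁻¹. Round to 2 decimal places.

From N(t) = N₀·e^(rt): e^(r·18) = 1.047×10^6/3953 = 264.86.
r·18 = ln(264.86) = 5.5792, so r = 5.5792/18 = 0.30996.

0.31 per month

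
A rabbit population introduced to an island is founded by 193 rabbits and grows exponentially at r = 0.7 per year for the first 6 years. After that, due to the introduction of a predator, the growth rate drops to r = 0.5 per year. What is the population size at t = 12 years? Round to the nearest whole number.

258510 rabbits

Phase 1: N(6) = 193·e^(0.7×6) = 193·e^4.2 = 12870.5.
Phase 2 runs for 12 − 6 = 6 years at r = 0.5.
N(12) = 12870.5·e^(0.5×6) = 12870.5·e^3 = 258510.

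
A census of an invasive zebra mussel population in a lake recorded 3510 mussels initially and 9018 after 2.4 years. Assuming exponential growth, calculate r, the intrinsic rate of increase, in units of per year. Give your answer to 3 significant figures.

0.393 per year

From N(t) = N₀·e^(rt): e^(r·2.4) = 9018/3510 = 2.5692.
r·2.4 = ln(2.5692) = 0.94361, so r = 0.94361/2.4 = 0.39317.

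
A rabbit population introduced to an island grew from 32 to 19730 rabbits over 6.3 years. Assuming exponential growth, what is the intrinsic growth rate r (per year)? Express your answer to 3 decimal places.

From N(t) = N₀·e^(rt): e^(r·6.3) = 19730/32 = 616.56.
r·6.3 = ln(616.56) = 6.4242, so r = 6.4242/6.3 = 1.0197.

1.020 per year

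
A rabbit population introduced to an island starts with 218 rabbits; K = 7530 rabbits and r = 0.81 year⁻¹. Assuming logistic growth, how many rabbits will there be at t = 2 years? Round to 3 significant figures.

986 rabbits

A = (K − N₀)/N₀ = (7530 − 218)/218 = 33.541.
N(t) = K/(1 + A·e^(−rt)) = 7530/(1 + 33.541×e^(−0.81×2)).
e^(−1.62) = 0.1979; denominator = 1 + 33.541×0.1979 = 7.6378.
N = 7530/7.6378 = 985.889.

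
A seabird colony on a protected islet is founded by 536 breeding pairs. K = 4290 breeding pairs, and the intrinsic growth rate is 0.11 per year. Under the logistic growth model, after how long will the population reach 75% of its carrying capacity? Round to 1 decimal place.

27.7 years

A = (K − N₀)/N₀ = (4290 − 536)/536 = 7.0037.
Solve 4290/(1 + 7.0037·e^(−0.11t)) = 3217.5: 1 + 7.0037·e^(−0.11t) = 1.3333, so e^(−0.11t) = 0.0475937.
−0.11·t = ln(0.0475937) = -3.0451, so t = 3.0451/0.11 = 27.682.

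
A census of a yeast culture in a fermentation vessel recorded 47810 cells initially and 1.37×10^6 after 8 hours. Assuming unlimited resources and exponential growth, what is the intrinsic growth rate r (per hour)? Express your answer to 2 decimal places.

From N(t) = N₀·e^(rt): e^(r·8) = 1.37×10^6/47810 = 28.655.
r·8 = ln(28.655) = 3.3553, so r = 3.3553/8 = 0.41942.

0.42 per hour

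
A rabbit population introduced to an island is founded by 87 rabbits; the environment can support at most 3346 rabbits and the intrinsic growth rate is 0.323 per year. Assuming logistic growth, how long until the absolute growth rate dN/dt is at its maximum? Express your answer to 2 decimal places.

11.22 years

Logistic growth is fastest at N = K/2 = 1673.
A = (K − N₀)/N₀ = 37.46. Set K/(1 + A·e^(−rt)) = K/2 → A·e^(−rt) = 1.
e^(−0.323t) = 1/37.46 = 0.0266953, so t = ln(37.46)/0.323 = 3.6233/0.323 = 11.218.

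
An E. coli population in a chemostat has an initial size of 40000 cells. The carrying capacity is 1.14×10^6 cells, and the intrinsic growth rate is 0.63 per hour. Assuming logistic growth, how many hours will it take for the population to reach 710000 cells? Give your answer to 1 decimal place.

6.1 hours

A = (K − N₀)/N₀ = (1.14×10^6 − 40000)/40000 = 27.5.
Solve 1.14×10^6/(1 + 27.5·e^(−0.63t)) = 710000: 1 + 27.5·e^(−0.63t) = 1.6056, so e^(−0.63t) = 0.022023.
−0.63·t = ln(0.022023) = -3.8157, so t = 3.8157/0.63 = 6.0566.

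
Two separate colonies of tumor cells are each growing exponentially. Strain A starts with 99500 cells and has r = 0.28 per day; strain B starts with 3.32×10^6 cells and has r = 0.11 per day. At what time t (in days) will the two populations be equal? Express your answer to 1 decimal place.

Set 99500·e^(0.28t) = 3.32×10^6·e^(0.11t).
e^((0.28 − 0.11)t) = 3.32×10^6/99500 → e^(0.17·t) = 33.367.
0.17·t = ln(33.367) = 3.5076, so t = 3.5076/0.17 = 20.633.

20.6 days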